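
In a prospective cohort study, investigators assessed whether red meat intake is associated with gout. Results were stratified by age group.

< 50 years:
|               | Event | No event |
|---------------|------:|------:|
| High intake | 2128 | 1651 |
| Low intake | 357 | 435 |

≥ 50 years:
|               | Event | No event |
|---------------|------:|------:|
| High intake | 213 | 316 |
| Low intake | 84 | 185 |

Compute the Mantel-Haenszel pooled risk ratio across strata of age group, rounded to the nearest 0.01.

1.26

RR_MH = Σ(aᵢ·n₀ᵢ/nᵢ) / Σ(cᵢ·n₁ᵢ/nᵢ), with n₁ᵢ = aᵢ+bᵢ (exposed), n₀ᵢ = cᵢ+dᵢ (unexposed), nᵢ = n₁ᵢ+n₀ᵢ.
Stratum 1 (< 50 years): n₁ = 3779, n₀ = 792, n = 4571; a·n₀/n = 2128·792/4571 = 368.7106; c·n₁/n = 357·3779/4571 = 295.1440
Stratum 2 (≥ 50 years): n₁ = 529, n₀ = 269, n = 798; a·n₀/n = 213·269/798 = 71.8008; c·n₁/n = 84·529/798 = 55.6842
RR_MH = (368.7106 + 71.8008) / (295.1440 + 55.6842) = 440.5113 / 350.8282 = 1.25563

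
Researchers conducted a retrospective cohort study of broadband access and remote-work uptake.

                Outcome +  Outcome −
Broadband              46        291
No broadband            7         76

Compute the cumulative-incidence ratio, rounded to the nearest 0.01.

Cells: a = 46, b = 291, c = 7, d = 76.
Risk in exposed = 46/337 = 0.13650; risk in unexposed = 7/83 = 0.08434.
RR = 0.13650 / 0.08434 = 1.61848
The risk among the exposed is 1.62 times that among the unexposed.

1.62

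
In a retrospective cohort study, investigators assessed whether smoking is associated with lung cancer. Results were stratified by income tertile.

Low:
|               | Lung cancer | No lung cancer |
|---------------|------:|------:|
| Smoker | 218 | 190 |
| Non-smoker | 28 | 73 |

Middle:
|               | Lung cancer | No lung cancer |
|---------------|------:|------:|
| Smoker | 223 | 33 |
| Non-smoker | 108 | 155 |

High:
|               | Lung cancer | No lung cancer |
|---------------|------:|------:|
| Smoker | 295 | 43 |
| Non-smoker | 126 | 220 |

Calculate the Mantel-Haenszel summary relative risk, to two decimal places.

2.21

RR_MH = Σ(aᵢ·n₀ᵢ/nᵢ) / Σ(cᵢ·n₁ᵢ/nᵢ), with n₁ᵢ = aᵢ+bᵢ (exposed), n₀ᵢ = cᵢ+dᵢ (unexposed), nᵢ = n₁ᵢ+n₀ᵢ.
Stratum 1 (Low): n₁ = 408, n₀ = 101, n = 509; a·n₀/n = 218·101/509 = 43.2574; c·n₁/n = 28·408/509 = 22.4440
Stratum 2 (Middle): n₁ = 256, n₀ = 263, n = 519; a·n₀/n = 223·263/519 = 113.0039; c·n₁/n = 108·256/519 = 53.2717
Stratum 3 (High): n₁ = 338, n₀ = 346, n = 684; a·n₀/n = 295·346/684 = 149.2251; c·n₁/n = 126·338/684 = 62.2632
RR_MH = (43.2574 + 113.0039 + 149.2251) / (22.4440 + 53.2717 + 62.2632) = 305.4864 / 137.9788 = 2.21401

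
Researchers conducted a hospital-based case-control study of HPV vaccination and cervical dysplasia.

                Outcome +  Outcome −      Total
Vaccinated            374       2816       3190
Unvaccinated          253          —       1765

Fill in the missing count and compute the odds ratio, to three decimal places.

0.794

The missing cell is in the unexposed row: 1765 − 253 = 1512.
So a = 374, b = 2816, c = 253, d = 1512.
OR = (a·d)/(b·c) = (374 × 1512) / (2816 × 253) = 565488 / 712448 = 0.79373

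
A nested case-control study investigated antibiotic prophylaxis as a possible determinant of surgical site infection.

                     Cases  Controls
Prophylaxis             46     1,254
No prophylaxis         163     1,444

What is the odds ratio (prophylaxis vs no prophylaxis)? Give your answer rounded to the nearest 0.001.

0.325

Cells: a = 46, b = 1254, c = 163, d = 1444.
OR = (a·d)/(b·c) = (46 × 1444) / (1254 × 163) = 66424 / 204402 = 0.32497
Exposure is associated with lower odds of surgical site infection (OR = 0.32 < 1).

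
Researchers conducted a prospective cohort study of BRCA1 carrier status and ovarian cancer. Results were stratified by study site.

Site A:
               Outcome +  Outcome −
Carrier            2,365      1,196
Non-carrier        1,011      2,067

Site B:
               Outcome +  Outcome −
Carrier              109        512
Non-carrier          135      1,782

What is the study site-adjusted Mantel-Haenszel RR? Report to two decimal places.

RR_MH = Σ(aᵢ·n₀ᵢ/nᵢ) / Σ(cᵢ·n₁ᵢ/nᵢ), with n₁ᵢ = aᵢ+bᵢ (exposed), n₀ᵢ = cᵢ+dᵢ (unexposed), nᵢ = n₁ᵢ+n₀ᵢ.
Stratum 1 (Site A): n₁ = 3561, n₀ = 3078, n = 6639; a·n₀/n = 2365·3078/6639 = 1096.4709; c·n₁/n = 1011·3561/6639 = 542.2761
Stratum 2 (Site B): n₁ = 621, n₀ = 1917, n = 2538; a·n₀/n = 109·1917/2538 = 82.3298; c·n₁/n = 135·621/2538 = 33.0319
RR_MH = (1096.4709 + 82.3298) / (542.2761 + 33.0319) = 1178.8006 / 575.3080 = 2.04899

2.05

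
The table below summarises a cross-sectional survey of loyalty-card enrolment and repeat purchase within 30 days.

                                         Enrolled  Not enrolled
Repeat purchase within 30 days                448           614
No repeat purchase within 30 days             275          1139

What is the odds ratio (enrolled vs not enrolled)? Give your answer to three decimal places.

Reading the table with exposure as columns: a = 448 (Enrolled, case), b = 275 (Enrolled, non-case), c = 614 (Not enrolled, case), d = 1139.
OR = (a·d)/(b·c) = (448 × 1139) / (275 × 614) = 510272 / 168850 = 3.02204
The odds of repeat purchase within 30 days are about 3.02 times as high in the enrolled group.

3.022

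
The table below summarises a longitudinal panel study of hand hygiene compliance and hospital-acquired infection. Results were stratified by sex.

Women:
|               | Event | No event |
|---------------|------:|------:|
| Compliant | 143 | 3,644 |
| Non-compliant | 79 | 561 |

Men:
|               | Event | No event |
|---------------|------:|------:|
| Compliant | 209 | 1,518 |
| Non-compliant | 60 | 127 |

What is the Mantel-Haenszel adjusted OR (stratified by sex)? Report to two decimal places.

OR_MH = Σ(aᵢdᵢ/nᵢ) / Σ(bᵢcᵢ/nᵢ), where nᵢ is the stratum total.
Stratum 1 (Women): n = 4427; a·d/n = 143·561/4427 = 18.1213; b·c/n = 3644·79/4427 = 65.0273
Stratum 2 (Men): n = 1914; a·d/n = 209·127/1914 = 13.8678; b·c/n = 1518·60/1914 = 47.5862
OR_MH = (18.1213 + 13.8678) / (65.0273 + 47.5862) = 31.9891 / 112.6135 = 0.28406

0.28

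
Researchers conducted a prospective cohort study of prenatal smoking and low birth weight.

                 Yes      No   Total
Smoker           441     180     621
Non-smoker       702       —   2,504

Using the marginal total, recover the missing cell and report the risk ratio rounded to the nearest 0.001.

The missing cell is in the unexposed row: 2504 − 702 = 1802.
So a = 441, b = 180, c = 702, d = 1802.
RR = [a/(a+b)] / [c/(c+d)] = (441/621) / (702/2504) = 0.71014/0.28035 = 2.53305

2.533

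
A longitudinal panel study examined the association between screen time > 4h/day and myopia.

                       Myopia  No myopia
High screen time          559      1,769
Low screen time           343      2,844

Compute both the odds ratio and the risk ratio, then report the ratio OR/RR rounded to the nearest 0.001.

1.174

Cells: a = 559, b = 1769, c = 343, d = 2844.
OR = (559·2844)/(1769·343) = 1589796/606767 = 2.62011
Risk in exposed = 559/2328 = 0.24012; risk in unexposed = 343/3187 = 0.10762; RR = 2.23109
OR/RR = 2.62011 / 2.23109 = 1.17436
The outcome is not rare, so the OR lies further from 1 than the RR.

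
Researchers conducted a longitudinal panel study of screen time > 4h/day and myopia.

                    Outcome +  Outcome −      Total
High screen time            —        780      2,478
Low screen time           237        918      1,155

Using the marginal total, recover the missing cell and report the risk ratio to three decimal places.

3.339

The missing cell is in the exposed row: 2478 − 780 = 1698.
So a = 1698, b = 780, c = 237, d = 918.
RR = [a/(a+b)] / [c/(c+d)] = (1698/2478) / (237/1155) = 0.68523/0.20519 = 3.33941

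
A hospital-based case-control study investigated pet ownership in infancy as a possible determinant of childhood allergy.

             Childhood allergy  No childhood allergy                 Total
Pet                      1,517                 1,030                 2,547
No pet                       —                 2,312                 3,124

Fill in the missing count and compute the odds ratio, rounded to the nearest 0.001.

The missing cell is in the unexposed row: 3124 − 2312 = 812.
So a = 1517, b = 1030, c = 812, d = 2312.
OR = (a·d)/(b·c) = (1517 × 2312) / (1030 × 812) = 3507304 / 836360 = 4.19353

4.194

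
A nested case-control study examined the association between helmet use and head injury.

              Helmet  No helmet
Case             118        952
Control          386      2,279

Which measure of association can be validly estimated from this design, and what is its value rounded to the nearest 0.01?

0.73

Reading the table with exposure as columns: a = 118 (Helmet, case), b = 386 (Helmet, non-case), c = 952 (No helmet, case), d = 2279.
This is a nested case-control study: participants were sampled on outcome status, so risks in the source population cannot be estimated directly — relative risk is not valid here. The odds ratio is the appropriate measure.
OR = (a·d)/(b·c) = (118 × 2279) / (386 × 952) = 268922 / 367472 = 0.73182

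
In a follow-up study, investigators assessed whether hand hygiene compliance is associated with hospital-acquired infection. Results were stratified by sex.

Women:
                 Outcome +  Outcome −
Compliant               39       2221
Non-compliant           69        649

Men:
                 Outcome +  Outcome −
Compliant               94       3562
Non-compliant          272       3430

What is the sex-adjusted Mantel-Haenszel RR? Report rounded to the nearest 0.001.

RR_MH = Σ(aᵢ·n₀ᵢ/nᵢ) / Σ(cᵢ·n₁ᵢ/nᵢ), with n₁ᵢ = aᵢ+bᵢ (exposed), n₀ᵢ = cᵢ+dᵢ (unexposed), nᵢ = n₁ᵢ+n₀ᵢ.
Stratum 1 (Women): n₁ = 2260, n₀ = 718, n = 2978; a·n₀/n = 39·718/2978 = 9.4030; c·n₁/n = 69·2260/2978 = 52.3640
Stratum 2 (Men): n₁ = 3656, n₀ = 3702, n = 7358; a·n₀/n = 94·3702/7358 = 47.2938; c·n₁/n = 272·3656/7358 = 135.1498
RR_MH = (9.4030 + 47.2938) / (52.3640 + 135.1498) = 56.6968 / 187.5138 = 0.30236

0.302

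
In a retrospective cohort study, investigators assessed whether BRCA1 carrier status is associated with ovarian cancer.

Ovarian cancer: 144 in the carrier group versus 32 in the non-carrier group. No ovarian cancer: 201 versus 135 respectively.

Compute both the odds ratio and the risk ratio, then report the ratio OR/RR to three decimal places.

From the description: a = 144, b = 201, c = 32, d = 135.
OR = (144·135)/(201·32) = 19440/6432 = 3.02239
Risk in exposed = 144/345 = 0.41739; risk in unexposed = 32/167 = 0.19162; RR = 2.17826
OR/RR = 3.02239 / 2.17826 = 1.38752
The outcome is not rare, so the OR lies further from 1 than the RR.

1.388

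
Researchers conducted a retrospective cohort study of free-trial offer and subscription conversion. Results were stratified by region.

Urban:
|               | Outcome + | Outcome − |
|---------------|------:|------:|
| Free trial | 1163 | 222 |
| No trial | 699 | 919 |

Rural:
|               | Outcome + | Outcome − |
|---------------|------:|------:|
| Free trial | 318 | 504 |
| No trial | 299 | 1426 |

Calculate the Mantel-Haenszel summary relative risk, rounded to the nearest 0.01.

RR_MH = Σ(aᵢ·n₀ᵢ/nᵢ) / Σ(cᵢ·n₁ᵢ/nᵢ), with n₁ᵢ = aᵢ+bᵢ (exposed), n₀ᵢ = cᵢ+dᵢ (unexposed), nᵢ = n₁ᵢ+n₀ᵢ.
Stratum 1 (Urban): n₁ = 1385, n₀ = 1618, n = 3003; a·n₀/n = 1163·1618/3003 = 626.6180; c·n₁/n = 699·1385/3003 = 322.3826
Stratum 2 (Rural): n₁ = 822, n₀ = 1725, n = 2547; a·n₀/n = 318·1725/2547 = 215.3710; c·n₁/n = 299·822/2547 = 96.4971
RR_MH = (626.6180 + 215.3710) / (322.3826 + 96.4971) = 841.9891 / 418.8797 = 2.01010

2.01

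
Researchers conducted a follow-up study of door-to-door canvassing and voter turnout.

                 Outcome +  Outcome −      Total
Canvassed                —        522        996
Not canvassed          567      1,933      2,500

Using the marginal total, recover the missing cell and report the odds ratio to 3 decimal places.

The missing cell is in the exposed row: 996 − 522 = 474.
So a = 474, b = 522, c = 567, d = 1933.
OR = (a·d)/(b·c) = (474 × 1933) / (522 × 567) = 916242 / 295974 = 3.09568

3.096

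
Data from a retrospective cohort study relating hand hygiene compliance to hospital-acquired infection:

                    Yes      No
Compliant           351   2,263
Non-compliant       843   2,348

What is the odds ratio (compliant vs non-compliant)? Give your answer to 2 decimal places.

0.43

Cells: a = 351, b = 2263, c = 843, d = 2348.
OR = (a·d)/(b·c) = (351 × 2348) / (2263 × 843) = 824148 / 1907709 = 0.43201
Exposure is associated with lower odds of hospital-acquired infection (OR = 0.43 < 1).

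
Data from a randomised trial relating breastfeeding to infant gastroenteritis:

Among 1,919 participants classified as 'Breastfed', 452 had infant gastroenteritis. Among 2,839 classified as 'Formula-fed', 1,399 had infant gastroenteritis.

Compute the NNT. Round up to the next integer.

4

Risk in treated group = 452/1919 = 0.23554; risk in control = 1399/2839 = 0.49278.
Absolute risk reduction = 0.49278 − 0.23554 = 0.25724
NNT = 1 / ARR = 1 / 0.25724 = 3.887 → round up → 4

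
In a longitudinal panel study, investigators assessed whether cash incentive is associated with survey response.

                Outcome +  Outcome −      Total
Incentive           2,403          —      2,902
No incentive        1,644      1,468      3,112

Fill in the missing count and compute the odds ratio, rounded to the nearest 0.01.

4.30

The missing cell is in the exposed row: 2902 − 2403 = 499.
So a = 2403, b = 499, c = 1644, d = 1468.
OR = (a·d)/(b·c) = (2403 × 1468) / (499 × 1644) = 3527604 / 820356 = 4.30009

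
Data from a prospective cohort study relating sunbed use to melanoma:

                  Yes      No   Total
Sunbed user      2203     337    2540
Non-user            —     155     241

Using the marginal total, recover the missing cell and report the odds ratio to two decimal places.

The missing cell is in the unexposed row: 241 − 155 = 86.
So a = 2203, b = 337, c = 86, d = 155.
OR = (a·d)/(b·c) = (2203 × 155) / (337 × 86) = 341465 / 28982 = 11.78197

11.78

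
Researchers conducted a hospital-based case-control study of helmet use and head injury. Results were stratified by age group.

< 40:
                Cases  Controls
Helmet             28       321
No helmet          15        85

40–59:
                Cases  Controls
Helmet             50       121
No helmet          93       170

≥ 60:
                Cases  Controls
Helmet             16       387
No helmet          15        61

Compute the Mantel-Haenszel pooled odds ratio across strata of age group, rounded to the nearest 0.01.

OR_MH = Σ(aᵢdᵢ/nᵢ) / Σ(bᵢcᵢ/nᵢ), where nᵢ is the stratum total.
Stratum 1 (< 40): n = 449; a·d/n = 28·85/449 = 5.3007; b·c/n = 321·15/449 = 10.7238
Stratum 2 (40–59): n = 434; a·d/n = 50·170/434 = 19.5853; b·c/n = 121·93/434 = 25.9286
Stratum 3 (≥ 60): n = 479; a·d/n = 16·61/479 = 2.0376; b·c/n = 387·15/479 = 12.1190
OR_MH = (5.3007 + 19.5853 + 2.0376) / (10.7238 + 25.9286 + 12.1190) = 26.9235 / 48.7714 = 0.55203

0.55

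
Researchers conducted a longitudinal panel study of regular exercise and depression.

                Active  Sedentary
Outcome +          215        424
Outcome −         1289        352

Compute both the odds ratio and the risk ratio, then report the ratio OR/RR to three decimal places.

Reading the table with exposure as columns: a = 215 (Active, case), b = 1289 (Active, non-case), c = 424 (Sedentary, case), d = 352.
OR = (215·352)/(1289·424) = 75680/546536 = 0.13847
Risk in exposed = 215/1504 = 0.14295; risk in unexposed = 424/776 = 0.54639; RR = 0.26163
OR/RR = 0.13847 / 0.26163 = 0.52927
The outcome is not rare, so the OR lies further from 1 than the RR.

0.529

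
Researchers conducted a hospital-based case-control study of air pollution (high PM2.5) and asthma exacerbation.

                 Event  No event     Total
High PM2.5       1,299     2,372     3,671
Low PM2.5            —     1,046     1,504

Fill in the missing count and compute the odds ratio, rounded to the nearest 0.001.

1.251

The missing cell is in the unexposed row: 1504 − 1046 = 458.
So a = 1299, b = 2372, c = 458, d = 1046.
OR = (a·d)/(b·c) = (1299 × 1046) / (2372 × 458) = 1358754 / 1086376 = 1.25072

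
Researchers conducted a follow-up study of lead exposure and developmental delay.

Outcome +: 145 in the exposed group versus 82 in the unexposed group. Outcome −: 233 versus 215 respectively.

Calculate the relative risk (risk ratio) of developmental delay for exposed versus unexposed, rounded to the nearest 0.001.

1.389

From the description: a = 145, b = 233, c = 82, d = 215.
Risk in exposed = 145/378 = 0.38360; risk in unexposed = 82/297 = 0.27609.
RR = 0.38360 / 0.27609 = 1.38937
The risk among the exposed is 1.39 times that among the unexposed.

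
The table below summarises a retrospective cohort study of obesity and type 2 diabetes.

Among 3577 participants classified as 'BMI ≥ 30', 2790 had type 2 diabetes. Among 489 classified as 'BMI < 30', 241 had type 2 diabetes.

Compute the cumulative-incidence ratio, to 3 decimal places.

1.583

From the description: a = 2790, b = 787, c = 241, d = 248.
Risk in exposed = 2790/3577 = 0.77998; risk in unexposed = 241/489 = 0.49284.
RR = 0.77998 / 0.49284 = 1.58262
The risk among the exposed is 1.58 times that among the unexposed.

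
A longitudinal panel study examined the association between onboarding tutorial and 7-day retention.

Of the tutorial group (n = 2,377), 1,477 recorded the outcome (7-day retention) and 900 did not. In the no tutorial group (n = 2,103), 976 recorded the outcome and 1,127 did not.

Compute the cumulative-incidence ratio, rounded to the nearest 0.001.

1.339

From the description: a = 1477, b = 900, c = 976, d = 1127.
Risk in exposed = 1477/2377 = 0.62137; risk in unexposed = 976/2103 = 0.46410.
RR = 0.62137 / 0.46410 = 1.33888
The risk among the exposed is 1.34 times that among the unexposed.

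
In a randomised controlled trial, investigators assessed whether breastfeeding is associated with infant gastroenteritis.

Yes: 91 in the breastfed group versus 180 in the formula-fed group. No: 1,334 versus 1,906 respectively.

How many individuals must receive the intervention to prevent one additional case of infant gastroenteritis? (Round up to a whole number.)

45

Risk in treated group = 91/1425 = 0.06386; risk in control = 180/2086 = 0.08629.
Absolute risk reduction = 0.08629 − 0.06386 = 0.02243
NNT = 1 / ARR = 1 / 0.02243 = 44.583 → round up → 45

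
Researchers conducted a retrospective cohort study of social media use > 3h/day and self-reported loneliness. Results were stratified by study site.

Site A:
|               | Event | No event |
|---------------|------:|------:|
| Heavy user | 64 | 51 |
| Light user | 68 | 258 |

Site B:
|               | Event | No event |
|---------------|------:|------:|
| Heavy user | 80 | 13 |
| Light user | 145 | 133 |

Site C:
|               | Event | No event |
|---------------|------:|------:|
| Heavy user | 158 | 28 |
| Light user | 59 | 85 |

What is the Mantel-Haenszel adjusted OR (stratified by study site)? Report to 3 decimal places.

5.951

OR_MH = Σ(aᵢdᵢ/nᵢ) / Σ(bᵢcᵢ/nᵢ), where nᵢ is the stratum total.
Stratum 1 (Site A): n = 441; a·d/n = 64·258/441 = 37.4422; b·c/n = 51·68/441 = 7.8639
Stratum 2 (Site B): n = 371; a·d/n = 80·133/371 = 28.6792; b·c/n = 13·145/371 = 5.0809
Stratum 3 (Site C): n = 330; a·d/n = 158·85/330 = 40.6970; b·c/n = 28·59/330 = 5.0061
OR_MH = (37.4422 + 28.6792 + 40.6970) / (7.8639 + 5.0809 + 5.0061) = 106.8184 / 17.9509 = 5.95060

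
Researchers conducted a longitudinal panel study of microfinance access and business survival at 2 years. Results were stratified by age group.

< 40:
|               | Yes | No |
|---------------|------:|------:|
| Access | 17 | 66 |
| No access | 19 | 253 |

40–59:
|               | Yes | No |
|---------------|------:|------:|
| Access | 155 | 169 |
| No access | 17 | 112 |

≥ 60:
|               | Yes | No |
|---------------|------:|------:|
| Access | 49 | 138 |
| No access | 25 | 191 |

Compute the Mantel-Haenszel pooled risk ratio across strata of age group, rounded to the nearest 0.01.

RR_MH = Σ(aᵢ·n₀ᵢ/nᵢ) / Σ(cᵢ·n₁ᵢ/nᵢ), with n₁ᵢ = aᵢ+bᵢ (exposed), n₀ᵢ = cᵢ+dᵢ (unexposed), nᵢ = n₁ᵢ+n₀ᵢ.
Stratum 1 (< 40): n₁ = 83, n₀ = 272, n = 355; a·n₀/n = 17·272/355 = 13.0254; c·n₁/n = 19·83/355 = 4.4423
Stratum 2 (40–59): n₁ = 324, n₀ = 129, n = 453; a·n₀/n = 155·129/453 = 44.1391; c·n₁/n = 17·324/453 = 12.1589
Stratum 3 (≥ 60): n₁ = 187, n₀ = 216, n = 403; a·n₀/n = 49·216/403 = 26.2630; c·n₁/n = 25·187/403 = 11.6005
RR_MH = (13.0254 + 44.1391 + 26.2630) / (4.4423 + 12.1589 + 11.6005) = 83.4275 / 28.2017 = 2.95824

2.96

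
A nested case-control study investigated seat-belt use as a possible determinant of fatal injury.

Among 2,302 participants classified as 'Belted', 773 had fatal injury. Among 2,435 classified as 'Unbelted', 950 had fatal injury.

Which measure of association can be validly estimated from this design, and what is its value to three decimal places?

From the description: a = 773, b = 1529, c = 950, d = 1485.
This is a nested case-control study: participants were sampled on outcome status, so risks in the source population cannot be estimated directly — relative risk is not valid here. The odds ratio is the appropriate measure.
OR = (a·d)/(b·c) = (773 × 1485) / (1529 × 950) = 1147905 / 1452550 = 0.79027

0.790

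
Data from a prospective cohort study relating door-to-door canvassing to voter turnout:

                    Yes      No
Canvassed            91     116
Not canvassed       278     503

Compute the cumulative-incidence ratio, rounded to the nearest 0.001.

Cells: a = 91, b = 116, c = 278, d = 503.
Risk in exposed = 91/207 = 0.43961; risk in unexposed = 278/781 = 0.35595.
RR = 0.43961 / 0.35595 = 1.23503
The risk among the exposed is 1.24 times that among the unexposed.

1.235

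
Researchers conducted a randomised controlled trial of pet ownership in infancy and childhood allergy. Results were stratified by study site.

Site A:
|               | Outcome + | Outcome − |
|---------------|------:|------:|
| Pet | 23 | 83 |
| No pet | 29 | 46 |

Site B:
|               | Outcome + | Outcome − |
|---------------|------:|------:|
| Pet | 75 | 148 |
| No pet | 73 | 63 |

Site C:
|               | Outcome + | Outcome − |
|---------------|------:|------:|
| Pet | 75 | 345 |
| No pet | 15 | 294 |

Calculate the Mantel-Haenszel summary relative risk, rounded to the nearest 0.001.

RR_MH = Σ(aᵢ·n₀ᵢ/nᵢ) / Σ(cᵢ·n₁ᵢ/nᵢ), with n₁ᵢ = aᵢ+bᵢ (exposed), n₀ᵢ = cᵢ+dᵢ (unexposed), nᵢ = n₁ᵢ+n₀ᵢ.
Stratum 1 (Site A): n₁ = 106, n₀ = 75, n = 181; a·n₀/n = 23·75/181 = 9.5304; c·n₁/n = 29·106/181 = 16.9834
Stratum 2 (Site B): n₁ = 223, n₀ = 136, n = 359; a·n₀/n = 75·136/359 = 28.4123; c·n₁/n = 73·223/359 = 45.3454
Stratum 3 (Site C): n₁ = 420, n₀ = 309, n = 729; a·n₀/n = 75·309/729 = 31.7901; c·n₁/n = 15·420/729 = 8.6420
RR_MH = (9.5304 + 28.4123 + 31.7901) / (16.9834 + 45.3454 + 8.6420) = 69.7328 / 70.9708 = 0.98256

0.983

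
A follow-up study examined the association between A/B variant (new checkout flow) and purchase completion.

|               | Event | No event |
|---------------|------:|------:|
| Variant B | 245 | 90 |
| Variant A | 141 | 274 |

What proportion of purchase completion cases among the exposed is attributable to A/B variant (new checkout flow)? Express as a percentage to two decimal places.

53.54

Cells: a = 245, b = 90, c = 141, d = 274.
Risk in exposed = 245/335 = 0.73134; risk in unexposed = 141/415 = 0.33976.
RR = 0.73134/0.33976 = 2.15254
AR% = (RR − 1)/RR × 100 = (2.15254 − 1)/2.15254 × 100 = 53.5432%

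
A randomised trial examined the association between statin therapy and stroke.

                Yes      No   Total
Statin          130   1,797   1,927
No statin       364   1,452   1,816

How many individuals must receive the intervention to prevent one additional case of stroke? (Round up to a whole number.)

8

Risk in treated group = 130/1927 = 0.06746; risk in control = 364/1816 = 0.20044.
Absolute risk reduction = 0.20044 − 0.06746 = 0.13298
NNT = 1 / ARR = 1 / 0.13298 = 7.520 → round up → 8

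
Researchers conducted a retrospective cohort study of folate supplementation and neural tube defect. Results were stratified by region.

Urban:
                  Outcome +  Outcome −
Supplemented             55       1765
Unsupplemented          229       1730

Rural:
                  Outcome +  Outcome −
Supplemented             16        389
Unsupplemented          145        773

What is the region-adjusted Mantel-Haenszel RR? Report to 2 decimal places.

RR_MH = Σ(aᵢ·n₀ᵢ/nᵢ) / Σ(cᵢ·n₁ᵢ/nᵢ), with n₁ᵢ = aᵢ+bᵢ (exposed), n₀ᵢ = cᵢ+dᵢ (unexposed), nᵢ = n₁ᵢ+n₀ᵢ.
Stratum 1 (Urban): n₁ = 1820, n₀ = 1959, n = 3779; a·n₀/n = 55·1959/3779 = 28.5115; c·n₁/n = 229·1820/3779 = 110.2884
Stratum 2 (Rural): n₁ = 405, n₀ = 918, n = 1323; a·n₀/n = 16·918/1323 = 11.1020; c·n₁/n = 145·405/1323 = 44.3878
RR_MH = (28.5115 + 11.1020) / (110.2884 + 44.3878) = 39.6136 / 154.6762 = 0.25611

0.26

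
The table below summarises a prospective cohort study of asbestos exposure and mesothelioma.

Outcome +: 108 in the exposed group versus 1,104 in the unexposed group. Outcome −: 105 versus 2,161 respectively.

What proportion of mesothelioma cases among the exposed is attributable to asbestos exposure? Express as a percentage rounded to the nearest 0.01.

33.31

From the description: a = 108, b = 105, c = 1104, d = 2161.
Risk in exposed = 108/213 = 0.50704; risk in unexposed = 1104/3265 = 0.33813.
RR = 0.50704/0.33813 = 1.49954
AR% = (RR − 1)/RR × 100 = (1.49954 − 1)/1.49954 × 100 = 33.3129%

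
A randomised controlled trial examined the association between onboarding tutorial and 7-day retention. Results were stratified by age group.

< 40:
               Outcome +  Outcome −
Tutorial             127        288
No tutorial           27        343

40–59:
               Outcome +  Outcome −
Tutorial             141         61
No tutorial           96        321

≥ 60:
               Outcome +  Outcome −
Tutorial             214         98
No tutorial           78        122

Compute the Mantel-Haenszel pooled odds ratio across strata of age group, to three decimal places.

5.237

OR_MH = Σ(aᵢdᵢ/nᵢ) / Σ(bᵢcᵢ/nᵢ), where nᵢ is the stratum total.
Stratum 1 (< 40): n = 785; a·d/n = 127·343/785 = 55.4917; b·c/n = 288·27/785 = 9.9057
Stratum 2 (40–59): n = 619; a·d/n = 141·321/619 = 73.1195; b·c/n = 61·96/619 = 9.4604
Stratum 3 (≥ 60): n = 512; a·d/n = 214·122/512 = 50.9922; b·c/n = 98·78/512 = 14.9297
OR_MH = (55.4917 + 73.1195 + 50.9922) / (9.9057 + 9.4604 + 14.9297) = 179.6035 / 34.2958 = 5.23689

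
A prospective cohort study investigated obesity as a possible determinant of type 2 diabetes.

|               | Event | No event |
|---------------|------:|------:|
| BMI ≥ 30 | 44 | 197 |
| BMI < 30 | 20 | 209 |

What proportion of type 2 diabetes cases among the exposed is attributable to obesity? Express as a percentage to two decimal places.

52.16

Cells: a = 44, b = 197, c = 20, d = 209.
Risk in exposed = 44/241 = 0.18257; risk in unexposed = 20/229 = 0.08734.
RR = 0.18257/0.08734 = 2.09046
AR% = (RR − 1)/RR × 100 = (2.09046 − 1)/2.09046 × 100 = 52.1636%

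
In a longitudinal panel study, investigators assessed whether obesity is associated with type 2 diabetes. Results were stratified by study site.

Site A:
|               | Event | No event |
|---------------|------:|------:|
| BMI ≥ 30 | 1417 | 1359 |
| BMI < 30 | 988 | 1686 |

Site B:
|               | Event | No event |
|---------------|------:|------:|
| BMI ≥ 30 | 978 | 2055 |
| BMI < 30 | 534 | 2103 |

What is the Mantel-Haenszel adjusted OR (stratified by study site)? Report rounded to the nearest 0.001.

OR_MH = Σ(aᵢdᵢ/nᵢ) / Σ(bᵢcᵢ/nᵢ), where nᵢ is the stratum total.
Stratum 1 (Site A): n = 5450; a·d/n = 1417·1686/5450 = 438.3600; b·c/n = 1359·988/5450 = 246.3655
Stratum 2 (Site B): n = 5670; a·d/n = 978·2103/5670 = 362.7397; b·c/n = 2055·534/5670 = 193.5397
OR_MH = (438.3600 + 362.7397) / (246.3655 + 193.5397) = 801.0997 / 439.9052 = 1.82107

1.821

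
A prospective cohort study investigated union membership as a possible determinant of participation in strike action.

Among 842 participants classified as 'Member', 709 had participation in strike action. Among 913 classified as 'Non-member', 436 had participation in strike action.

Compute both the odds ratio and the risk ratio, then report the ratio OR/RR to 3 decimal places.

3.308

From the description: a = 709, b = 133, c = 436, d = 477.
OR = (709·477)/(133·436) = 338193/57988 = 5.83212
Risk in exposed = 709/842 = 0.84204; risk in unexposed = 436/913 = 0.47755; RR = 1.76327
OR/RR = 5.83212 / 1.76327 = 3.30756
The outcome is not rare, so the OR lies further from 1 than the RR.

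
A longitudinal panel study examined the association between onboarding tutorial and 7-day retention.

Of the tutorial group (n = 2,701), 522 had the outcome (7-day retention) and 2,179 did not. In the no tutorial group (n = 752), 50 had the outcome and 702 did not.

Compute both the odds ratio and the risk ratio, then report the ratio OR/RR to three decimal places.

1.157

From the description: a = 522, b = 2179, c = 50, d = 702.
OR = (522·702)/(2179·50) = 366444/108950 = 3.36341
Risk in exposed = 522/2701 = 0.19326; risk in unexposed = 50/752 = 0.06649; RR = 2.90666
OR/RR = 3.36341 / 2.90666 = 1.15714
The outcome is not rare, so the OR lies further from 1 than the RR.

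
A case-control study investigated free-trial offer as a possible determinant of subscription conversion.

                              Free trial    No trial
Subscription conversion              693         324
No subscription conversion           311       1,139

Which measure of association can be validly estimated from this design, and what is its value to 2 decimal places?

Reading the table with exposure as columns: a = 693 (Free trial, case), b = 311 (Free trial, non-case), c = 324 (No trial, case), d = 1139.
This is a case-control study: participants were sampled on outcome status, so risks in the source population cannot be estimated directly — relative risk is not valid here. The odds ratio is the appropriate measure.
OR = (a·d)/(b·c) = (693 × 1139) / (311 × 324) = 789327 / 100764 = 7.83342

7.83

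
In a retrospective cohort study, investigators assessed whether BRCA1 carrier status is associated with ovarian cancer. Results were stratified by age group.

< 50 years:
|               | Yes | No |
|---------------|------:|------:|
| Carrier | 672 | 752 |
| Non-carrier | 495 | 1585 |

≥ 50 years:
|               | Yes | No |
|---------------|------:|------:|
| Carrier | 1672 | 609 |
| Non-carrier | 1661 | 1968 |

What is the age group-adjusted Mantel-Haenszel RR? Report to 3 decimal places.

RR_MH = Σ(aᵢ·n₀ᵢ/nᵢ) / Σ(cᵢ·n₁ᵢ/nᵢ), with n₁ᵢ = aᵢ+bᵢ (exposed), n₀ᵢ = cᵢ+dᵢ (unexposed), nᵢ = n₁ᵢ+n₀ᵢ.
Stratum 1 (< 50 years): n₁ = 1424, n₀ = 2080, n = 3504; a·n₀/n = 672·2080/3504 = 398.9041; c·n₁/n = 495·1424/3504 = 201.1644
Stratum 2 (≥ 50 years): n₁ = 2281, n₀ = 3629, n = 5910; a·n₀/n = 1672·3629/5910 = 1026.6816; c·n₁/n = 1661·2281/5910 = 641.0729
RR_MH = (398.9041 + 1026.6816) / (201.1644 + 641.0729) = 1425.5857 / 842.2373 = 1.69262

1.693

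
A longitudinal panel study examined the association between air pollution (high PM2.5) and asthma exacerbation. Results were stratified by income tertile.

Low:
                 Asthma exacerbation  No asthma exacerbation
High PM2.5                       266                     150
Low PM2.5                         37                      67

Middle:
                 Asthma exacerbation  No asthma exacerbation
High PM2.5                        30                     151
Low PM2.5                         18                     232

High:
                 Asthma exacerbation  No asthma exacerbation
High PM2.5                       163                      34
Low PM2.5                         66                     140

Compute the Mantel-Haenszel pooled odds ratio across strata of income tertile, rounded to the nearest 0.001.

4.748

OR_MH = Σ(aᵢdᵢ/nᵢ) / Σ(bᵢcᵢ/nᵢ), where nᵢ is the stratum total.
Stratum 1 (Low): n = 520; a·d/n = 266·67/520 = 34.2731; b·c/n = 150·37/520 = 10.6731
Stratum 2 (Middle): n = 431; a·d/n = 30·232/431 = 16.1485; b·c/n = 151·18/431 = 6.3063
Stratum 3 (High): n = 403; a·d/n = 163·140/403 = 56.6253; b·c/n = 34·66/403 = 5.5682
OR_MH = (34.2731 + 16.1485 + 56.6253) / (10.6731 + 6.3063 + 5.5682) = 107.0469 / 22.5476 = 4.74760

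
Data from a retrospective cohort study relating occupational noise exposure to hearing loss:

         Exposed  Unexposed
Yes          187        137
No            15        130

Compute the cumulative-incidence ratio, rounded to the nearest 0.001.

1.804

Reading the table with exposure as columns: a = 187 (Exposed, case), b = 15 (Exposed, non-case), c = 137 (Unexposed, case), d = 130.
Risk in exposed = 187/202 = 0.92574; risk in unexposed = 137/267 = 0.51311.
RR = 0.92574 / 0.51311 = 1.80418
The risk among the exposed is 1.80 times that among the unexposed.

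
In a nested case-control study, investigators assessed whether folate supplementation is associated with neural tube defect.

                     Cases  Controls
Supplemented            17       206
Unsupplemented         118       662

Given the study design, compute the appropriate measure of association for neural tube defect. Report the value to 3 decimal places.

Cells: a = 17, b = 206, c = 118, d = 662.
This is a nested case-control study: participants were sampled on outcome status, so risks in the source population cannot be estimated directly — relative risk is not valid here. The odds ratio is the appropriate measure.
OR = (a·d)/(b·c) = (17 × 662) / (206 × 118) = 11254 / 24308 = 0.46298

0.463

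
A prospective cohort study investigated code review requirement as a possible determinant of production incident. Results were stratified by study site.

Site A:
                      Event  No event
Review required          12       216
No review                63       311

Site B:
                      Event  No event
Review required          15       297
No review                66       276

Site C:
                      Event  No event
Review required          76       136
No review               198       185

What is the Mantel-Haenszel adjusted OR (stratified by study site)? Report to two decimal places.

0.37

OR_MH = Σ(aᵢdᵢ/nᵢ) / Σ(bᵢcᵢ/nᵢ), where nᵢ is the stratum total.
Stratum 1 (Site A): n = 602; a·d/n = 12·311/602 = 6.1993; b·c/n = 216·63/602 = 22.6047
Stratum 2 (Site B): n = 654; a·d/n = 15·276/654 = 6.3303; b·c/n = 297·66/654 = 29.9725
Stratum 3 (Site C): n = 595; a·d/n = 76·185/595 = 23.6303; b·c/n = 136·198/595 = 45.2571
OR_MH = (6.1993 + 6.3303 + 23.6303) / (22.6047 + 29.9725 + 45.2571) = 36.1599 / 97.8343 = 0.36960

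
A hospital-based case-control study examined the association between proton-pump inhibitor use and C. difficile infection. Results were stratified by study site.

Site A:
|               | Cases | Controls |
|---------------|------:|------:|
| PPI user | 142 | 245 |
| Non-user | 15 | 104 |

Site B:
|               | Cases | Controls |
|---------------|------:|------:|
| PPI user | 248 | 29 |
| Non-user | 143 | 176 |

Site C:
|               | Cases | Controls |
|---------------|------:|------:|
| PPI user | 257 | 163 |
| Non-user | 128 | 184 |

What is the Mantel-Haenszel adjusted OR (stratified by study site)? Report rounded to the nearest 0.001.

OR_MH = Σ(aᵢdᵢ/nᵢ) / Σ(bᵢcᵢ/nᵢ), where nᵢ is the stratum total.
Stratum 1 (Site A): n = 506; a·d/n = 142·104/506 = 29.1858; b·c/n = 245·15/506 = 7.2628
Stratum 2 (Site B): n = 596; a·d/n = 248·176/596 = 73.2349; b·c/n = 29·143/596 = 6.9581
Stratum 3 (Site C): n = 732; a·d/n = 257·184/732 = 64.6011; b·c/n = 163·128/732 = 28.5027
OR_MH = (29.1858 + 73.2349 + 64.6011) / (7.2628 + 6.9581 + 28.5027) = 167.0218 / 42.7236 = 3.90935

3.909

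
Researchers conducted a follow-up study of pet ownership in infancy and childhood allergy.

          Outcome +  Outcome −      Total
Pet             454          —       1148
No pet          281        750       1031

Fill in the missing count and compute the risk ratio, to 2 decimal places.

1.45

The missing cell is in the exposed row: 1148 − 454 = 694.
So a = 454, b = 694, c = 281, d = 750.
RR = [a/(a+b)] / [c/(c+d)] = (454/1148) / (281/1031) = 0.39547/0.27255 = 1.45100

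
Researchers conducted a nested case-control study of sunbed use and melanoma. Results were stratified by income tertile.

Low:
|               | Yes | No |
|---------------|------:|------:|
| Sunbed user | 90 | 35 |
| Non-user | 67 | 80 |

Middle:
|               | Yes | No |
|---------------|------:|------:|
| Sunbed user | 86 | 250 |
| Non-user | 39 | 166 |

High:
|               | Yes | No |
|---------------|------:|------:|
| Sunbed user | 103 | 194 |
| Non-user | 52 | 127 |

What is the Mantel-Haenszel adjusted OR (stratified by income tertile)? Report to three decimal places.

1.679

OR_MH = Σ(aᵢdᵢ/nᵢ) / Σ(bᵢcᵢ/nᵢ), where nᵢ is the stratum total.
Stratum 1 (Low): n = 272; a·d/n = 90·80/272 = 26.4706; b·c/n = 35·67/272 = 8.6213
Stratum 2 (Middle): n = 541; a·d/n = 86·166/541 = 26.3882; b·c/n = 250·39/541 = 18.0222
Stratum 3 (High): n = 476; a·d/n = 103·127/476 = 27.4811; b·c/n = 194·52/476 = 21.1933
OR_MH = (26.4706 + 26.3882 + 27.4811) / (8.6213 + 18.0222 + 21.1933) = 80.3399 / 47.8368 = 1.67946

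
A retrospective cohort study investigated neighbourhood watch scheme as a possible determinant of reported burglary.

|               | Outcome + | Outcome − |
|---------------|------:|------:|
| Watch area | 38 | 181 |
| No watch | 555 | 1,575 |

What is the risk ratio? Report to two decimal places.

Cells: a = 38, b = 181, c = 555, d = 1575.
Risk in exposed = 38/219 = 0.17352; risk in unexposed = 555/2130 = 0.26056.
RR = 0.17352 / 0.26056 = 0.66593
The risk is 33% lower among the exposed than among the unexposed.

0.67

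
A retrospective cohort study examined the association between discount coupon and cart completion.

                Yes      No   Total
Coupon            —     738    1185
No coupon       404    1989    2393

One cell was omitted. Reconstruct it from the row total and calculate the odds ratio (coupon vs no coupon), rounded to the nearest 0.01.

The missing cell is in the exposed row: 1185 − 738 = 447.
So a = 447, b = 738, c = 404, d = 1989.
OR = (a·d)/(b·c) = (447 × 1989) / (738 × 404) = 889083 / 298152 = 2.98198

2.98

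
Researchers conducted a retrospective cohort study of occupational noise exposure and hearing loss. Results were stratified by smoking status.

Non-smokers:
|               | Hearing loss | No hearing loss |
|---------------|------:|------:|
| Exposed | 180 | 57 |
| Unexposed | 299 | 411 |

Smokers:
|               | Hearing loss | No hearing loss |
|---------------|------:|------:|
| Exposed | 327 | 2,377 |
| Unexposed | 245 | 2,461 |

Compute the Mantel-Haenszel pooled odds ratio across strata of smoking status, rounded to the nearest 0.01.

OR_MH = Σ(aᵢdᵢ/nᵢ) / Σ(bᵢcᵢ/nᵢ), where nᵢ is the stratum total.
Stratum 1 (Non-smokers): n = 947; a·d/n = 180·411/947 = 78.1204; b·c/n = 57·299/947 = 17.9968
Stratum 2 (Smokers): n = 5410; a·d/n = 327·2461/5410 = 148.7518; b·c/n = 2377·245/5410 = 107.6460
OR_MH = (78.1204 + 148.7518) / (17.9968 + 107.6460) = 226.8721 / 125.6429 = 1.80569

1.81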